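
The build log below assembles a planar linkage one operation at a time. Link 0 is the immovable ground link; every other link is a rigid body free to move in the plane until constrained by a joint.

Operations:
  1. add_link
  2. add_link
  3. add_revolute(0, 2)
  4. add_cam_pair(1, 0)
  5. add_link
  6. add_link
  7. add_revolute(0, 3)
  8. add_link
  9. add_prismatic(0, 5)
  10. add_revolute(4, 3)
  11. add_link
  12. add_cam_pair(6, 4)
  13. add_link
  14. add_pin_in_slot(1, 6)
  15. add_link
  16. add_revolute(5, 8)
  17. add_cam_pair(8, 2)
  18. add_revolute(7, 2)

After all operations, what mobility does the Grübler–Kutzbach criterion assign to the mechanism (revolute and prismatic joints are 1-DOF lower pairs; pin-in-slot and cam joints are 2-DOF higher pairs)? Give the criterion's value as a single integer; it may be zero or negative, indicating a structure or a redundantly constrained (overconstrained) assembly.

M = 8

L=1 J1=0 J2=0
add link → L=2 J1=0 J2=0
add link → L=3 J1=0 J2=0
R@0,2 dof=1 J1 → L=3 J1=1 J2=0
C@1,0 dof=2 J2 → L=3 J1=1 J2=1
add link → L=4 J1=1 J2=1
add link → L=5 J1=1 J2=1
R@0,3 dof=1 J1 → L=5 J1=2 J2=1
add link → L=6 J1=2 J2=1
P@0,5 dof=1 J1 → L=6 J1=3 J2=1
R@4,3 dof=1 J1 → L=6 J1=4 J2=1
add link → L=7 J1=4 J2=1
C@6,4 dof=2 J2 → L=7 J1=4 J2=2
add link → L=8 J1=4 J2=2
PS@1,6 dof=2 J2 → L=8 J1=4 J2=3
add link → L=9 J1=4 J2=3
R@5,8 dof=1 J1 → L=9 J1=5 J2=3
C@8,2 dof=2 J2 → L=9 J1=5 J2=4
R@7,2 dof=1 J1 → L=9 J1=6 J2=4
M=3(L−1)−2J1−J2=3·8−2·6−4=8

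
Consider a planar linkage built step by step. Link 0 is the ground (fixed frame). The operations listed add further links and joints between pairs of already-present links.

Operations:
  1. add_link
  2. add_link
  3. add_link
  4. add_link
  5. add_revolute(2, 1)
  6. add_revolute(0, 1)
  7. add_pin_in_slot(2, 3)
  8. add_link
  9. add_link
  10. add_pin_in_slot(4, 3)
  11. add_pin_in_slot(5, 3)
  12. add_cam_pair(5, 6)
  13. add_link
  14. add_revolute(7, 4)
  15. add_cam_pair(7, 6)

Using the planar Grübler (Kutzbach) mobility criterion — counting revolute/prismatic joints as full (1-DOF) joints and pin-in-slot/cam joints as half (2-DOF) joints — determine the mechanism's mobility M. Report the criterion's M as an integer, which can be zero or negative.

L=1 J1=0 J2=0
add link → L=2 J1=0 J2=0
add link → L=3 J1=0 J2=0
add link → L=4 J1=0 J2=0
add link → L=5 J1=0 J2=0
R@2,1 dof=1 J1 → L=5 J1=1 J2=0
R@0,1 dof=1 J1 → L=5 J1=2 J2=0
PS@2,3 dof=2 J2 → L=5 J1=2 J2=1
add link → L=6 J1=2 J2=1
add link → L=7 J1=2 J2=1
PS@4,3 dof=2 J2 → L=7 J1=2 J2=2
PS@5,3 dof=2 J2 → L=7 J1=2 J2=3
C@5,6 dof=2 J2 → L=7 J1=2 J2=4
add link → L=8 J1=2 J2=4
R@7,4 dof=1 J1 → L=8 J1=3 J2=4
C@7,6 dof=2 J2 → L=8 J1=3 J2=5
M=3(L−1)−2J1−J2=3·7−2·3−5=10

M = 10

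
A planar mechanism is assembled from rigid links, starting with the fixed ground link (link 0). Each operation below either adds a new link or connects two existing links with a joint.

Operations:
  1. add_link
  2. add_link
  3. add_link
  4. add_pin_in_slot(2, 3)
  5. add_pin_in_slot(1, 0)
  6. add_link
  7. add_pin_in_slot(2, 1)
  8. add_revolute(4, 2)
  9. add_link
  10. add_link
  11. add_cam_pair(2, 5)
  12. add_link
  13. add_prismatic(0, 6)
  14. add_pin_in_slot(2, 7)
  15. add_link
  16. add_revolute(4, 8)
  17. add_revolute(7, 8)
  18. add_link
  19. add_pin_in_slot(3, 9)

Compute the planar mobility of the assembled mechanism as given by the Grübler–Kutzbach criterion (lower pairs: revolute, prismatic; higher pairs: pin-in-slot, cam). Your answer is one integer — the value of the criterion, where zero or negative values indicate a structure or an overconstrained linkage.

M = 13

(L,J1,J2)=(1,0,0); link0 fixed
link1: (2,0,0)
link2: (3,0,0)
link3: (4,0,0)
PS 2-3 [J2]: (4,0,1)
PS 1-0 [J2]: (4,0,2)
link4: (5,0,2)
PS 2-1 [J2]: (5,0,3)
R 4-2 [J1]: (5,1,3)
link5: (6,1,3)
link6: (7,1,3)
C 2-5 [J2]: (7,1,4)
link7: (8,1,4)
P 0-6 [J1]: (8,2,4)
PS 2-7 [J2]: (8,2,5)
link8: (9,2,5)
R 4-8 [J1]: (9,3,5)
R 7-8 [J1]: (9,4,5)
link9: (10,4,5)
PS 3-9 [J2]: (10,4,6)
Grübler: 3·9 − 2·4 − 6 = 13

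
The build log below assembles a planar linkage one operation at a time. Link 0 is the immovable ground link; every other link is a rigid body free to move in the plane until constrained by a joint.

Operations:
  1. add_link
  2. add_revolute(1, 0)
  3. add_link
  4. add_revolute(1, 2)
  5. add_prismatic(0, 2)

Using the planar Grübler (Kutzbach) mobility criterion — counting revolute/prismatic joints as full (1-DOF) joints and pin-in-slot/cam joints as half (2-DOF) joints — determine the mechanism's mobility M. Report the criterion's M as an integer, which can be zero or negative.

M = 0

(L,J1,J2)=(1,0,0); link0 fixed
link1: (2,0,0)
R 1-0 [J1]: (2,1,0)
link2: (3,1,0)
R 1-2 [J1]: (3,2,0)
P 0-2 [J1]: (3,3,0)
Grübler: 3·2 − 2·3 − 0 = 0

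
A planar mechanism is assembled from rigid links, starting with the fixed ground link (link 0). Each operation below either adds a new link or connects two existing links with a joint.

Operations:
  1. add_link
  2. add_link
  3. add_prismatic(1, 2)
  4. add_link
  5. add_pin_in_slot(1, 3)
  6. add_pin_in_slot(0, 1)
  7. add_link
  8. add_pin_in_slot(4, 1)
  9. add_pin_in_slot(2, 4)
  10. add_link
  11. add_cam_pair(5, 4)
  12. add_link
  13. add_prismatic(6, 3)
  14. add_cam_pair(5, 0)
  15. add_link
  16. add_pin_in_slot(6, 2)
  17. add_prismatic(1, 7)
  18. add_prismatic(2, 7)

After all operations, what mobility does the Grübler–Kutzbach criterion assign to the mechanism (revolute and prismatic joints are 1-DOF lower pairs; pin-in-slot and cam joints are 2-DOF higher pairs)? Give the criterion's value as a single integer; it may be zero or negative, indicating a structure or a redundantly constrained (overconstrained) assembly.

L=1 J1=0 J2=0
add link → L=2 J1=0 J2=0
add link → L=3 J1=0 J2=0
P@1,2 dof=1 J1 → L=3 J1=1 J2=0
add link → L=4 J1=1 J2=0
PS@1,3 dof=2 J2 → L=4 J1=1 J2=1
PS@0,1 dof=2 J2 → L=4 J1=1 J2=2
add link → L=5 J1=1 J2=2
PS@4,1 dof=2 J2 → L=5 J1=1 J2=3
PS@2,4 dof=2 J2 → L=5 J1=1 J2=4
add link → L=6 J1=1 J2=4
C@5,4 dof=2 J2 → L=6 J1=1 J2=5
add link → L=7 J1=1 J2=5
P@6,3 dof=1 J1 → L=7 J1=2 J2=5
C@5,0 dof=2 J2 → L=7 J1=2 J2=6
add link → L=8 J1=2 J2=6
PS@6,2 dof=2 J2 → L=8 J1=2 J2=7
P@1,7 dof=1 J1 → L=8 J1=3 J2=7
P@2,7 dof=1 J1 → L=8 J1=4 J2=7
M=3(L−1)−2J1−J2=3·7−2·4−7=6

M = 6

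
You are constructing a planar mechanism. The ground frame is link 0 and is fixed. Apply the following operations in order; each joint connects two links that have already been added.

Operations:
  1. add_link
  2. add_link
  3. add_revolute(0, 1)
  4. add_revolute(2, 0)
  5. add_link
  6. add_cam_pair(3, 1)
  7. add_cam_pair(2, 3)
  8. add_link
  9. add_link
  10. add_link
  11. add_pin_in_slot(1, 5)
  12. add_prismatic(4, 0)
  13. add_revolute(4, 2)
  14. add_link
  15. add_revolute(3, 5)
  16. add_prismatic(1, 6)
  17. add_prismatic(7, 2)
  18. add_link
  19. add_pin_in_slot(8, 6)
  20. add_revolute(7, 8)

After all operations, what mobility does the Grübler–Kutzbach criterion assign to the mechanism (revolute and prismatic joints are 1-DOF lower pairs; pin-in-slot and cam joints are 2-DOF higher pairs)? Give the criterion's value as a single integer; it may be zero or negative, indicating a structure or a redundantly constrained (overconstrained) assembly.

[1;0;0] (link 0 is ground)
L+ [2;0;0]
L+ [3;0;0]
R(0,1)∈J1 [3;1;0]
R(2,0)∈J1 [3;2;0]
L+ [4;2;0]
C(3,1)∈J2 [4;2;1]
C(2,3)∈J2 [4;2;2]
L+ [5;2;2]
L+ [6;2;2]
L+ [7;2;2]
PS(1,5)∈J2 [7;2;3]
P(4,0)∈J1 [7;3;3]
R(4,2)∈J1 [7;4;3]
L+ [8;4;3]
R(3,5)∈J1 [8;5;3]
P(1,6)∈J1 [8;6;3]
P(7,2)∈J1 [8;7;3]
L+ [9;7;3]
PS(8,6)∈J2 [9;7;4]
R(7,8)∈J1 [9;8;4]
mobility = 24 − 16 − 4 = 4

M = 4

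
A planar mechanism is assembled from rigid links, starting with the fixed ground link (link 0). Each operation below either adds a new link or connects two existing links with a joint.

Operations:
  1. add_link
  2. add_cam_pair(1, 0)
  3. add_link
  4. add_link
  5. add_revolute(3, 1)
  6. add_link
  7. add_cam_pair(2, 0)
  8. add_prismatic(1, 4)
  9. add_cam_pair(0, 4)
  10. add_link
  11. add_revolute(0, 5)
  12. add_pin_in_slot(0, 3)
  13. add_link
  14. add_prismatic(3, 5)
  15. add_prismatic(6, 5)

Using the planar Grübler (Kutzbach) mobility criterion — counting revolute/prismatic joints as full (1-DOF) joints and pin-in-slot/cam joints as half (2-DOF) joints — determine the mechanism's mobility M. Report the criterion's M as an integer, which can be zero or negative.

M = 4

link 0 = ground. State L|J1|J2 = 1|0|0
+link1  2|0|0
C(1,0) f=2→J2  2|0|1
+link2  3|0|1
+link3  4|0|1
R(3,1) f=1→J1  4|1|1
+link4  5|1|1
C(2,0) f=2→J2  5|1|2
P(1,4) f=1→J1  5|2|2
C(0,4) f=2→J2  5|2|3
+link5  6|2|3
R(0,5) f=1→J1  6|3|3
PS(0,3) f=2→J2  6|3|4
+link6  7|3|4
P(3,5) f=1→J1  7|4|4
P(6,5) f=1→J1  7|5|4
M = 3(7−1)−2·5−4 = 18−10−4 = 4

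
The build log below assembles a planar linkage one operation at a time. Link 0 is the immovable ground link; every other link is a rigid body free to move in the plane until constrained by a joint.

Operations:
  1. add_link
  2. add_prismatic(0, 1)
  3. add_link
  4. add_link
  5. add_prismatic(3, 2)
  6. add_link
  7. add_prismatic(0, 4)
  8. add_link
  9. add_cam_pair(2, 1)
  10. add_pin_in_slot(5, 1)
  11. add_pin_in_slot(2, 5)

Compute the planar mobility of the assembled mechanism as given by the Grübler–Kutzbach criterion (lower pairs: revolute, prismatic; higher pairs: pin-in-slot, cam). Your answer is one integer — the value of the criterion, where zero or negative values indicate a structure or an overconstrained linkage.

ground; <1,0,0>
#1 <2,0,0>
P:0↔1 J1 <2,1,0>
#2 <3,1,0>
#3 <4,1,0>
P:3↔2 J1 <4,2,0>
#4 <5,2,0>
P:0↔4 J1 <5,3,0>
#5 <6,3,0>
C:2↔1 J2 <6,3,1>
PS:5↔1 J2 <6,3,2>
PS:2↔5 J2 <6,3,3>
3×5 − 2×3 − 1×3 = 6

M = 6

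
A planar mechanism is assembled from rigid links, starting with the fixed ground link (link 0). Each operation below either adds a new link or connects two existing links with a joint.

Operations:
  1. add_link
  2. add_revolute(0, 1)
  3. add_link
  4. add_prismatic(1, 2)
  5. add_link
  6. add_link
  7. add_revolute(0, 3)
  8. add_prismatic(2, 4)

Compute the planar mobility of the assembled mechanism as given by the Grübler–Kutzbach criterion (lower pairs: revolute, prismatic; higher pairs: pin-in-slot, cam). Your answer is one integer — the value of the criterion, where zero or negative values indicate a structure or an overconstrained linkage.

M = 4

link 0 = ground. State L|J1|J2 = 1|0|0
+link1  2|0|0
R(0,1) f=1→J1  2|1|0
+link2  3|1|0
P(1,2) f=1→J1  3|2|0
+link3  4|2|0
+link4  5|2|0
R(0,3) f=1→J1  5|3|0
P(2,4) f=1→J1  5|4|0
M = 3(5−1)−2·4−0 = 12−8−0 = 4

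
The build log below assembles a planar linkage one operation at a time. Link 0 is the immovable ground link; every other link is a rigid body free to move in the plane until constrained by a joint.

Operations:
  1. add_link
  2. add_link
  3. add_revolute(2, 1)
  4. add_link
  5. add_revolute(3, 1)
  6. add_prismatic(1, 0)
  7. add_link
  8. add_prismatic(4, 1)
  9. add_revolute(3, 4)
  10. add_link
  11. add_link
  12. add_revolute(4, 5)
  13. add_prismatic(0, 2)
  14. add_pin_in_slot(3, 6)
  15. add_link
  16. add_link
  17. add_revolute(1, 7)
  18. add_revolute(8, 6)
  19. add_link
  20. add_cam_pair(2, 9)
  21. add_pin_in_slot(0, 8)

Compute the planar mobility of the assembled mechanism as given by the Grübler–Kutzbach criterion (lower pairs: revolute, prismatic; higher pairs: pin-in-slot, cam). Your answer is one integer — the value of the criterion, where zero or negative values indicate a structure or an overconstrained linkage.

M = 6

L=1 J1=0 J2=0
add link → L=2 J1=0 J2=0
add link → L=3 J1=0 J2=0
R@2,1 dof=1 J1 → L=3 J1=1 J2=0
add link → L=4 J1=1 J2=0
R@3,1 dof=1 J1 → L=4 J1=2 J2=0
P@1,0 dof=1 J1 → L=4 J1=3 J2=0
add link → L=5 J1=3 J2=0
P@4,1 dof=1 J1 → L=5 J1=4 J2=0
R@3,4 dof=1 J1 → L=5 J1=5 J2=0
add link → L=6 J1=5 J2=0
add link → L=7 J1=5 J2=0
R@4,5 dof=1 J1 → L=7 J1=6 J2=0
P@0,2 dof=1 J1 → L=7 J1=7 J2=0
PS@3,6 dof=2 J2 → L=7 J1=7 J2=1
add link → L=8 J1=7 J2=1
add link → L=9 J1=7 J2=1
R@1,7 dof=1 J1 → L=9 J1=8 J2=1
R@8,6 dof=1 J1 → L=9 J1=9 J2=1
add link → L=10 J1=9 J2=1
C@2,9 dof=2 J2 → L=10 J1=9 J2=2
PS@0,8 dof=2 J2 → L=10 J1=9 J2=3
M=3(L−1)−2J1−J2=3·9−2·9−3=6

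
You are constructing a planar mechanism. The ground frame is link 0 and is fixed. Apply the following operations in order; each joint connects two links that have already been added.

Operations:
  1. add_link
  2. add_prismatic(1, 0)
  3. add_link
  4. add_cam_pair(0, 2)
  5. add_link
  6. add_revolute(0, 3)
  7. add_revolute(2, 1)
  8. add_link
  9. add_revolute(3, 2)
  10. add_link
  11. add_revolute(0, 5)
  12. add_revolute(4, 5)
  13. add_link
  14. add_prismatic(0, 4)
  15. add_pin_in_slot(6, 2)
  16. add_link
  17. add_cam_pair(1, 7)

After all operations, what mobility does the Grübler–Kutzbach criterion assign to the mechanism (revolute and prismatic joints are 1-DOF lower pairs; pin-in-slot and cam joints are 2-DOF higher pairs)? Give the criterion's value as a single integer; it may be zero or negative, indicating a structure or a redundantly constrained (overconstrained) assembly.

M = 4

link 0 = ground. State L|J1|J2 = 1|0|0
+link1  2|0|0
P(1,0) f=1→J1  2|1|0
+link2  3|1|0
C(0,2) f=2→J2  3|1|1
+link3  4|1|1
R(0,3) f=1→J1  4|2|1
R(2,1) f=1→J1  4|3|1
+link4  5|3|1
R(3,2) f=1→J1  5|4|1
+link5  6|4|1
R(0,5) f=1→J1  6|5|1
R(4,5) f=1→J1  6|6|1
+link6  7|6|1
P(0,4) f=1→J1  7|7|1
PS(6,2) f=2→J2  7|7|2
+link7  8|7|2
C(1,7) f=2→J2  8|7|3
M = 3(8−1)−2·7−3 = 21−14−3 = 4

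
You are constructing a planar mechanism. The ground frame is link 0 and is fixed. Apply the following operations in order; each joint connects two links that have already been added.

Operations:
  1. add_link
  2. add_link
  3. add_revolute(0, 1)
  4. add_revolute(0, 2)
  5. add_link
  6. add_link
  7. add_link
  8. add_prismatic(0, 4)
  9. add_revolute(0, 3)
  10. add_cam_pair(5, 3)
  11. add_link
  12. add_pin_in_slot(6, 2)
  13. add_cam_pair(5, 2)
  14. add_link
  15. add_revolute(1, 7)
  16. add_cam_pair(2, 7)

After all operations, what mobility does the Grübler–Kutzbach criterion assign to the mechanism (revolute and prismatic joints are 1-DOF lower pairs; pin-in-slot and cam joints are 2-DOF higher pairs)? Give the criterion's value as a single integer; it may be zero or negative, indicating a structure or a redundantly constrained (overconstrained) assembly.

link 0 = ground. State L|J1|J2 = 1|0|0
+link1  2|0|0
+link2  3|0|0
R(0,1) f=1→J1  3|1|0
R(0,2) f=1→J1  3|2|0
+link3  4|2|0
+link4  5|2|0
+link5  6|2|0
P(0,4) f=1→J1  6|3|0
R(0,3) f=1→J1  6|4|0
C(5,3) f=2→J2  6|4|1
+link6  7|4|1
PS(6,2) f=2→J2  7|4|2
C(5,2) f=2→J2  7|4|3
+link7  8|4|3
R(1,7) f=1→J1  8|5|3
C(2,7) f=2→J2  8|5|4
M = 3(8−1)−2·5−4 = 21−10−4 = 7

M = 7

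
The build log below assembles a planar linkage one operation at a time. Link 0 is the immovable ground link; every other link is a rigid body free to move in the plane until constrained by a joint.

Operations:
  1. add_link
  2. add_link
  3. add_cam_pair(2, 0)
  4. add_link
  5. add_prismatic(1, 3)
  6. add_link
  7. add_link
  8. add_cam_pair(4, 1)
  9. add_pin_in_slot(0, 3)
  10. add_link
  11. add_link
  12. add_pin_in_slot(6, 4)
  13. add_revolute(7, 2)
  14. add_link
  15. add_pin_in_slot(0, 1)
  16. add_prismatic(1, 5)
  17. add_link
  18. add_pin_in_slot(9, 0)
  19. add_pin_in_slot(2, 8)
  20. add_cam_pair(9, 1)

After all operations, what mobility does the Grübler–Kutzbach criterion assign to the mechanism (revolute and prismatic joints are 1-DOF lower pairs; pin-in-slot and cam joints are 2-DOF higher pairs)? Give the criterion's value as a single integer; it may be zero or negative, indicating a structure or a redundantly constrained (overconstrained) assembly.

M = 13

(L,J1,J2)=(1,0,0); link0 fixed
link1: (2,0,0)
link2: (3,0,0)
C 2-0 [J2]: (3,0,1)
link3: (4,0,1)
P 1-3 [J1]: (4,1,1)
link4: (5,1,1)
link5: (6,1,1)
C 4-1 [J2]: (6,1,2)
PS 0-3 [J2]: (6,1,3)
link6: (7,1,3)
link7: (8,1,3)
PS 6-4 [J2]: (8,1,4)
R 7-2 [J1]: (8,2,4)
link8: (9,2,4)
PS 0-1 [J2]: (9,2,5)
P 1-5 [J1]: (9,3,5)
link9: (10,3,5)
PS 9-0 [J2]: (10,3,6)
PS 2-8 [J2]: (10,3,7)
C 9-1 [J2]: (10,3,8)
Grübler: 3·9 − 2·3 − 8 = 13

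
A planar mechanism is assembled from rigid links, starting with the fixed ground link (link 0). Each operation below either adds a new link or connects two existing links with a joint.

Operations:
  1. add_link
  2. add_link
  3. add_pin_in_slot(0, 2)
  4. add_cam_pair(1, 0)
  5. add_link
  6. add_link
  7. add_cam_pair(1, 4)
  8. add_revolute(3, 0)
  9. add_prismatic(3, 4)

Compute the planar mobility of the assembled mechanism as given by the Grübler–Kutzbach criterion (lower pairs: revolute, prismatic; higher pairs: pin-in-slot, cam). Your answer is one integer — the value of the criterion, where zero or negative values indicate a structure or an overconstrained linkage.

(L,J1,J2)=(1,0,0); link0 fixed
link1: (2,0,0)
link2: (3,0,0)
PS 0-2 [J2]: (3,0,1)
C 1-0 [J2]: (3,0,2)
link3: (4,0,2)
link4: (5,0,2)
C 1-4 [J2]: (5,0,3)
R 3-0 [J1]: (5,1,3)
P 3-4 [J1]: (5,2,3)
Grübler: 3·4 − 2·2 − 3 = 5

M = 5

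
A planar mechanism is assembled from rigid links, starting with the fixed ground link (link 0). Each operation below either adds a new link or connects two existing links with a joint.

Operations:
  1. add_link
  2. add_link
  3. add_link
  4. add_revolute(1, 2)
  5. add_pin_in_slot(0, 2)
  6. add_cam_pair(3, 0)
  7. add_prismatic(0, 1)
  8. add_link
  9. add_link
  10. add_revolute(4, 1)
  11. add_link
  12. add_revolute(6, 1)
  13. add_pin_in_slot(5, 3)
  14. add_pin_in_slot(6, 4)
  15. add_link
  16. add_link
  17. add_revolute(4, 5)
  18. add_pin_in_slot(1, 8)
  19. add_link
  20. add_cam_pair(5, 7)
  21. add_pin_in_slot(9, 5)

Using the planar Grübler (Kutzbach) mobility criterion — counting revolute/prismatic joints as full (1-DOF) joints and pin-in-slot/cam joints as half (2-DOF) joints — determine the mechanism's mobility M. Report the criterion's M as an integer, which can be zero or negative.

M = 10

[1;0;0] (link 0 is ground)
L+ [2;0;0]
L+ [3;0;0]
L+ [4;0;0]
R(1,2)∈J1 [4;1;0]
PS(0,2)∈J2 [4;1;1]
C(3,0)∈J2 [4;1;2]
P(0,1)∈J1 [4;2;2]
L+ [5;2;2]
L+ [6;2;2]
R(4,1)∈J1 [6;3;2]
L+ [7;3;2]
R(6,1)∈J1 [7;4;2]
PS(5,3)∈J2 [7;4;3]
PS(6,4)∈J2 [7;4;4]
L+ [8;4;4]
L+ [9;4;4]
R(4,5)∈J1 [9;5;4]
PS(1,8)∈J2 [9;5;5]
L+ [10;5;5]
C(5,7)∈J2 [10;5;6]
PS(9,5)∈J2 [10;5;7]
mobility = 27 − 10 − 7 = 10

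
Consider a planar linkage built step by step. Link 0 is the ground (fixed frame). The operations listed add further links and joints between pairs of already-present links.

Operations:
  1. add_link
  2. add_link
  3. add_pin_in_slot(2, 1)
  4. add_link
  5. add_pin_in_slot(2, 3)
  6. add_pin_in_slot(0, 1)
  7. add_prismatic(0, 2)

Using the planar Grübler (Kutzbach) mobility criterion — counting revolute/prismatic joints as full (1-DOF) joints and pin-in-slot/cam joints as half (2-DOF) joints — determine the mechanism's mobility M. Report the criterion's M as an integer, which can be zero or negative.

M = 4

link 0 = ground. State L|J1|J2 = 1|0|0
+link1  2|0|0
+link2  3|0|0
PS(2,1) f=2→J2  3|0|1
+link3  4|0|1
PS(2,3) f=2→J2  4|0|2
PS(0,1) f=2→J2  4|0|3
P(0,2) f=1→J1  4|1|3
M = 3(4−1)−2·1−3 = 9−2−3 = 4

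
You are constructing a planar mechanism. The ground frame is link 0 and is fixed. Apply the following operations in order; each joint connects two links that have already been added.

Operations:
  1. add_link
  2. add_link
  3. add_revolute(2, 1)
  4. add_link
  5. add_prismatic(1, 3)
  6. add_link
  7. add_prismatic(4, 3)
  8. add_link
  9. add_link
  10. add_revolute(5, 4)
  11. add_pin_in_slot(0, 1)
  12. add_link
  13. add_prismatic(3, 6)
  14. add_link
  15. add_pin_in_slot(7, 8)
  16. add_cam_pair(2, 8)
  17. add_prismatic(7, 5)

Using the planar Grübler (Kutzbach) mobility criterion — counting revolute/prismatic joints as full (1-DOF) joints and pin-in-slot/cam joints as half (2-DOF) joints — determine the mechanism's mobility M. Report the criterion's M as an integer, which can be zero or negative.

M = 9

link 0 = ground. State L|J1|J2 = 1|0|0
+link1  2|0|0
+link2  3|0|0
R(2,1) f=1→J1  3|1|0
+link3  4|1|0
P(1,3) f=1→J1  4|2|0
+link4  5|2|0
P(4,3) f=1→J1  5|3|0
+link5  6|3|0
+link6  7|3|0
R(5,4) f=1→J1  7|4|0
PS(0,1) f=2→J2  7|4|1
+link7  8|4|1
P(3,6) f=1→J1  8|5|1
+link8  9|5|1
PS(7,8) f=2→J2  9|5|2
C(2,8) f=2→J2  9|5|3
P(7,5) f=1→J1  9|6|3
M = 3(9−1)−2·6−3 = 24−12−3 = 9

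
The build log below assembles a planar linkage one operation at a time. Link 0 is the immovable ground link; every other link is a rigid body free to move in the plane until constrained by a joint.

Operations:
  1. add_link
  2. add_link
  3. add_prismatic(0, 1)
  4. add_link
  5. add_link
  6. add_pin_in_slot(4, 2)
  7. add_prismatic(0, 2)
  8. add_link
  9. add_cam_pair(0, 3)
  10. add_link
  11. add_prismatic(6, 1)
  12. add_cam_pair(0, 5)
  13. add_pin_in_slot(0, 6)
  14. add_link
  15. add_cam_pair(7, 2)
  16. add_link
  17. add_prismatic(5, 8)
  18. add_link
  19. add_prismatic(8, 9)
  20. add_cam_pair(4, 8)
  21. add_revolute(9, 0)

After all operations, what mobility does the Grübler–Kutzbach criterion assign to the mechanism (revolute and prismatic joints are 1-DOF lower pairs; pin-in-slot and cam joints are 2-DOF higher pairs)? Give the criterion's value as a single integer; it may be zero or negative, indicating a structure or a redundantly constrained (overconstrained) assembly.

M = 9

link 0 = ground. State L|J1|J2 = 1|0|0
+link1  2|0|0
+link2  3|0|0
P(0,1) f=1→J1  3|1|0
+link3  4|1|0
+link4  5|1|0
PS(4,2) f=2→J2  5|1|1
P(0,2) f=1→J1  5|2|1
+link5  6|2|1
C(0,3) f=2→J2  6|2|2
+link6  7|2|2
P(6,1) f=1→J1  7|3|2
C(0,5) f=2→J2  7|3|3
PS(0,6) f=2→J2  7|3|4
+link7  8|3|4
C(7,2) f=2→J2  8|3|5
+link8  9|3|5
P(5,8) f=1→J1  9|4|5
+link9  10|4|5
P(8,9) f=1→J1  10|5|5
C(4,8) f=2→J2  10|5|6
R(9,0) f=1→J1  10|6|6
M = 3(10−1)−2·6−6 = 27−12−6 = 9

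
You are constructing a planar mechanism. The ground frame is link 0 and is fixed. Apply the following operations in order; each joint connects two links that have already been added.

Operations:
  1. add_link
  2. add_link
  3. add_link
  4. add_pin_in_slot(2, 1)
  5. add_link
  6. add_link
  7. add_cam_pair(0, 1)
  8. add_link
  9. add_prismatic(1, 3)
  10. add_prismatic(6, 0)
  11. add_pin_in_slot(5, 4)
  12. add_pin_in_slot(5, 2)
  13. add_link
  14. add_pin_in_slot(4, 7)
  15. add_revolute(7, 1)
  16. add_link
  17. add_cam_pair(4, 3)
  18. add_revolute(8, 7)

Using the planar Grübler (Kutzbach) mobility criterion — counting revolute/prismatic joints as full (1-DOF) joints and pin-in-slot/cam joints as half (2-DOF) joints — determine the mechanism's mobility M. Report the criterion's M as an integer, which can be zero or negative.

M = 10

(L,J1,J2)=(1,0,0); link0 fixed
link1: (2,0,0)
link2: (3,0,0)
link3: (4,0,0)
PS 2-1 [J2]: (4,0,1)
link4: (5,0,1)
link5: (6,0,1)
C 0-1 [J2]: (6,0,2)
link6: (7,0,2)
P 1-3 [J1]: (7,1,2)
P 6-0 [J1]: (7,2,2)
PS 5-4 [J2]: (7,2,3)
PS 5-2 [J2]: (7,2,4)
link7: (8,2,4)
PS 4-7 [J2]: (8,2,5)
R 7-1 [J1]: (8,3,5)
link8: (9,3,5)
C 4-3 [J2]: (9,3,6)
R 8-7 [J1]: (9,4,6)
Grübler: 3·8 − 2·4 − 6 = 10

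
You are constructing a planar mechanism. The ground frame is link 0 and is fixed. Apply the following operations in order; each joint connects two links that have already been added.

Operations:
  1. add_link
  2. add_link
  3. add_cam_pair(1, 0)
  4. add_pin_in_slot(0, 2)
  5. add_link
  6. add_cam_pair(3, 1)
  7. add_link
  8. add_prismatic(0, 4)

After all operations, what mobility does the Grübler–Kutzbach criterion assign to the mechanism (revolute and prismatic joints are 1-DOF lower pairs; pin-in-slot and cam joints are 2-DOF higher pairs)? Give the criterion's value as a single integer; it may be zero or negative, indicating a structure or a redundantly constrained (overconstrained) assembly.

M = 7

ground; <1,0,0>
#1 <2,0,0>
#2 <3,0,0>
C:1↔0 J2 <3,0,1>
PS:0↔2 J2 <3,0,2>
#3 <4,0,2>
C:3↔1 J2 <4,0,3>
#4 <5,0,3>
P:0↔4 J1 <5,1,3>
3×4 − 2×1 − 1×3 = 7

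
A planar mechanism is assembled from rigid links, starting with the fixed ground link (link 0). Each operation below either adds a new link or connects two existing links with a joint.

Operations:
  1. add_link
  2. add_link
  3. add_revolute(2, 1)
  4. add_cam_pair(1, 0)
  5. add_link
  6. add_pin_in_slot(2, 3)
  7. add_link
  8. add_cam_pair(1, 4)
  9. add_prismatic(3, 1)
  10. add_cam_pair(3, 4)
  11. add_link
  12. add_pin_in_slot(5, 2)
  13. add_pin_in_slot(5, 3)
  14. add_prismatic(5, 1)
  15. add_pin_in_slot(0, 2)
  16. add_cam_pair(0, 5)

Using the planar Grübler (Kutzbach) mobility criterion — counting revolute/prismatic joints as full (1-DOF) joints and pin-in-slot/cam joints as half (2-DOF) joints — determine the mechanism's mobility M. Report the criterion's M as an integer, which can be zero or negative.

M = 1

ground; <1,0,0>
#1 <2,0,0>
#2 <3,0,0>
R:2↔1 J1 <3,1,0>
C:1↔0 J2 <3,1,1>
#3 <4,1,1>
PS:2↔3 J2 <4,1,2>
#4 <5,1,2>
C:1↔4 J2 <5,1,3>
P:3↔1 J1 <5,2,3>
C:3↔4 J2 <5,2,4>
#5 <6,2,4>
PS:5↔2 J2 <6,2,5>
PS:5↔3 J2 <6,2,6>
P:5↔1 J1 <6,3,6>
PS:0↔2 J2 <6,3,7>
C:0↔5 J2 <6,3,8>
3×5 − 2×3 − 1×8 = 1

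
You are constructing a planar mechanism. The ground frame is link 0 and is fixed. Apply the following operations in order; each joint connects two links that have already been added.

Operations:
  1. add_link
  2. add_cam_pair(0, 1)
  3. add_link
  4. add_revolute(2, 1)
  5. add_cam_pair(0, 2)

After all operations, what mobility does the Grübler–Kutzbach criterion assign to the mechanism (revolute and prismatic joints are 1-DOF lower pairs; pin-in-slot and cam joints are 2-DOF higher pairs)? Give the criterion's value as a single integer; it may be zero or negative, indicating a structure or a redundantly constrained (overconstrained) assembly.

M = 2

(L,J1,J2)=(1,0,0); link0 fixed
link1: (2,0,0)
C 0-1 [J2]: (2,0,1)
link2: (3,0,1)
R 2-1 [J1]: (3,1,1)
C 0-2 [J2]: (3,1,2)
Grübler: 3·2 − 2·1 − 2 = 2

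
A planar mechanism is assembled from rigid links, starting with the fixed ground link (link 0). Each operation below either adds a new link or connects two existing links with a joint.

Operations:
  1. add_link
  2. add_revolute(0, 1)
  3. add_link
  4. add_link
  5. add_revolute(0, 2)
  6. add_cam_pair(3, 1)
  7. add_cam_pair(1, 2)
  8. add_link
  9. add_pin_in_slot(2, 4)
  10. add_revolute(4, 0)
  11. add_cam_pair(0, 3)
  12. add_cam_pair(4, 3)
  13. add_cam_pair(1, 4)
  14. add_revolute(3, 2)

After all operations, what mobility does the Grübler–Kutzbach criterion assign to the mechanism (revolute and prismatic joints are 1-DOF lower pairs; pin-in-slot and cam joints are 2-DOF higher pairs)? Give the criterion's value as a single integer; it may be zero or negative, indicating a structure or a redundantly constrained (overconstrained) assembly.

link 0 = ground. State L|J1|J2 = 1|0|0
+link1  2|0|0
R(0,1) f=1→J1  2|1|0
+link2  3|1|0
+link3  4|1|0
R(0,2) f=1→J1  4|2|0
C(3,1) f=2→J2  4|2|1
C(1,2) f=2→J2  4|2|2
+link4  5|2|2
PS(2,4) f=2→J2  5|2|3
R(4,0) f=1→J1  5|3|3
C(0,3) f=2→J2  5|3|4
C(4,3) f=2→J2  5|3|5
C(1,4) f=2→J2  5|3|6
R(3,2) f=1→J1  5|4|6
M = 3(5−1)−2·4−6 = 12−8−6 = -2

M = -2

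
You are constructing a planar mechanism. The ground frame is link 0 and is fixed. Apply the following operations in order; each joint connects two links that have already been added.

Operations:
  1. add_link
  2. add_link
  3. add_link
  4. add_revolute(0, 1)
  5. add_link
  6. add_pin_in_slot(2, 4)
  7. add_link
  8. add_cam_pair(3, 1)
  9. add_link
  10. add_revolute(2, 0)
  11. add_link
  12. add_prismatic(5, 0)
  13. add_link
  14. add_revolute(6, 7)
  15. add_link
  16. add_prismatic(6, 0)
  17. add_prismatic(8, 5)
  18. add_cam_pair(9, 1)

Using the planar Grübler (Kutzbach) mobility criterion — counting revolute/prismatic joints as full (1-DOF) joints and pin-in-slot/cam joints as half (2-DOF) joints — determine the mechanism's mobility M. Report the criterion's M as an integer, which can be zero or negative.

(L,J1,J2)=(1,0,0); link0 fixed
link1: (2,0,0)
link2: (3,0,0)
link3: (4,0,0)
R 0-1 [J1]: (4,1,0)
link4: (5,1,0)
PS 2-4 [J2]: (5,1,1)
link5: (6,1,1)
C 3-1 [J2]: (6,1,2)
link6: (7,1,2)
R 2-0 [J1]: (7,2,2)
link7: (8,2,2)
P 5-0 [J1]: (8,3,2)
link8: (9,3,2)
R 6-7 [J1]: (9,4,2)
link9: (10,4,2)
P 6-0 [J1]: (10,5,2)
P 8-5 [J1]: (10,6,2)
C 9-1 [J2]: (10,6,3)
Grübler: 3·9 − 2·6 − 3 = 12

M = 12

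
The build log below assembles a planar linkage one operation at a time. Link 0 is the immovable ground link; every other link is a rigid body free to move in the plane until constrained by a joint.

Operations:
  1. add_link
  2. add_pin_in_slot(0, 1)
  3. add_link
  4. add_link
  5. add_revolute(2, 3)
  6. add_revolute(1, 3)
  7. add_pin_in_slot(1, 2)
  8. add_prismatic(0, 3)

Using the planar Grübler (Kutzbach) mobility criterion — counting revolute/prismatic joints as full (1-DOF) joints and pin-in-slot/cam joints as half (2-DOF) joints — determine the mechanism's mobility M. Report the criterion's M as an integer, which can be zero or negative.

M = 1

ground; <1,0,0>
#1 <2,0,0>
PS:0↔1 J2 <2,0,1>
#2 <3,0,1>
#3 <4,0,1>
R:2↔3 J1 <4,1,1>
R:1↔3 J1 <4,2,1>
PS:1↔2 J2 <4,2,2>
P:0↔3 J1 <4,3,2>
3×3 − 2×3 − 1×2 = 1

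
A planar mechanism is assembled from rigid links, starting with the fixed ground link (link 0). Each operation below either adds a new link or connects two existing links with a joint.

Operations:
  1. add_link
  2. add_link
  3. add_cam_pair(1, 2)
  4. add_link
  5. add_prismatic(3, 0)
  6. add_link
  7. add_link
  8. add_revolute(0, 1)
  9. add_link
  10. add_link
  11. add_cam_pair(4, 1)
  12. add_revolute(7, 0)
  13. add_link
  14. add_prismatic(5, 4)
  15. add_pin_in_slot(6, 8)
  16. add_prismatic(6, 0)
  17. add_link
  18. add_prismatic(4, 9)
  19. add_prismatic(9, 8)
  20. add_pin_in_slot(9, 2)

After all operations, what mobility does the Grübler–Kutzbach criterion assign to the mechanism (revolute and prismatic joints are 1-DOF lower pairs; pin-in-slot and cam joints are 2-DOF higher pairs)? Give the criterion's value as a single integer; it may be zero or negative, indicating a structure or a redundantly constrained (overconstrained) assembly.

L=1 J1=0 J2=0
add link → L=2 J1=0 J2=0
add link → L=3 J1=0 J2=0
C@1,2 dof=2 J2 → L=3 J1=0 J2=1
add link → L=4 J1=0 J2=1
P@3,0 dof=1 J1 → L=4 J1=1 J2=1
add link → L=5 J1=1 J2=1
add link → L=6 J1=1 J2=1
R@0,1 dof=1 J1 → L=6 J1=2 J2=1
add link → L=7 J1=2 J2=1
add link → L=8 J1=2 J2=1
C@4,1 dof=2 J2 → L=8 J1=2 J2=2
R@7,0 dof=1 J1 → L=8 J1=3 J2=2
add link → L=9 J1=3 J2=2
P@5,4 dof=1 J1 → L=9 J1=4 J2=2
PS@6,8 dof=2 J2 → L=9 J1=4 J2=3
P@6,0 dof=1 J1 → L=9 J1=5 J2=3
add link → L=10 J1=5 J2=3
P@4,9 dof=1 J1 → L=10 J1=6 J2=3
P@9,8 dof=1 J1 → L=10 J1=7 J2=3
PS@9,2 dof=2 J2 → L=10 J1=7 J2=4
M=3(L−1)−2J1−J2=3·9−2·7−4=9

M = 9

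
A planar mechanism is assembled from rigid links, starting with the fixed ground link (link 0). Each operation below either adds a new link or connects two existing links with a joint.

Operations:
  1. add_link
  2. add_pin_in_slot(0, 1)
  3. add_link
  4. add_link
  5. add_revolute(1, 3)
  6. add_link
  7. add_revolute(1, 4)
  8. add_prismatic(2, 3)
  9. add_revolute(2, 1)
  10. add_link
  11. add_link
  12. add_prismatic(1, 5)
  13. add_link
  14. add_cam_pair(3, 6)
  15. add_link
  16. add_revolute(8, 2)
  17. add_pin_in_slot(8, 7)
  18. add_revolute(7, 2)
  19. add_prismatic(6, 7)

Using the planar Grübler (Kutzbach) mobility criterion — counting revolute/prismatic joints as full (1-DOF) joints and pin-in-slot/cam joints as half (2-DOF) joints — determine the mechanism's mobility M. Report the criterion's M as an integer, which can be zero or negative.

M = 5

(L,J1,J2)=(1,0,0); link0 fixed
link1: (2,0,0)
PS 0-1 [J2]: (2,0,1)
link2: (3,0,1)
link3: (4,0,1)
R 1-3 [J1]: (4,1,1)
link4: (5,1,1)
R 1-4 [J1]: (5,2,1)
P 2-3 [J1]: (5,3,1)
R 2-1 [J1]: (5,4,1)
link5: (6,4,1)
link6: (7,4,1)
P 1-5 [J1]: (7,5,1)
link7: (8,5,1)
C 3-6 [J2]: (8,5,2)
link8: (9,5,2)
R 8-2 [J1]: (9,6,2)
PS 8-7 [J2]: (9,6,3)
R 7-2 [J1]: (9,7,3)
P 6-7 [J1]: (9,8,3)
Grübler: 3·8 − 2·8 − 3 = 5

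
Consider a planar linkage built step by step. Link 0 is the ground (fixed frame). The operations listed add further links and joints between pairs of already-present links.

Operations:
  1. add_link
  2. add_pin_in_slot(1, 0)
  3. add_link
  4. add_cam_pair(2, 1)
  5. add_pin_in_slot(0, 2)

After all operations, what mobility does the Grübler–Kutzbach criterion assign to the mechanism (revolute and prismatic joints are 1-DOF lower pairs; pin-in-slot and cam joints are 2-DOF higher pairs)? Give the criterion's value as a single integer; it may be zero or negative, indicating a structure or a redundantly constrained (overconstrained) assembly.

link 0 = ground. State L|J1|J2 = 1|0|0
+link1  2|0|0
PS(1,0) f=2→J2  2|0|1
+link2  3|0|1
C(2,1) f=2→J2  3|0|2
PS(0,2) f=2→J2  3|0|3
M = 3(3−1)−2·0−3 = 6−0−3 = 3

M = 3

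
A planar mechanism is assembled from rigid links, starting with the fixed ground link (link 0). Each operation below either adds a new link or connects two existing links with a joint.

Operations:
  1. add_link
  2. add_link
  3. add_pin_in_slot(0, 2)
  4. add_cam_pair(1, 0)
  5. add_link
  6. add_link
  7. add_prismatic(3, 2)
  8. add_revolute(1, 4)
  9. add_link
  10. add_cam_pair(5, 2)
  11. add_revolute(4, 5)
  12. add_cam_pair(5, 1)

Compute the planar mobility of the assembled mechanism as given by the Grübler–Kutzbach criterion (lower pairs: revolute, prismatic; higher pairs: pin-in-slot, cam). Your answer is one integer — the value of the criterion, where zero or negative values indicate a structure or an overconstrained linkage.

ground; <1,0,0>
#1 <2,0,0>
#2 <3,0,0>
PS:0↔2 J2 <3,0,1>
C:1↔0 J2 <3,0,2>
#3 <4,0,2>
#4 <5,0,2>
P:3↔2 J1 <5,1,2>
R:1↔4 J1 <5,2,2>
#5 <6,2,2>
C:5↔2 J2 <6,2,3>
R:4↔5 J1 <6,3,3>
C:5↔1 J2 <6,3,4>
3×5 − 2×3 − 1×4 = 5

M = 5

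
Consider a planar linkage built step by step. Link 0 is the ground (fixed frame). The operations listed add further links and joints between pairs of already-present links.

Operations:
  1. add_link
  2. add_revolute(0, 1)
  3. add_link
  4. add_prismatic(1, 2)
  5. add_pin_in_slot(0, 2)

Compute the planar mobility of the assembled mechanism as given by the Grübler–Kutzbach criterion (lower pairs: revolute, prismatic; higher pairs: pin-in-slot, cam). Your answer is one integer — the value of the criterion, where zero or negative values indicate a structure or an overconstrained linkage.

ground; <1,0,0>
#1 <2,0,0>
R:0↔1 J1 <2,1,0>
#2 <3,1,0>
P:1↔2 J1 <3,2,0>
PS:0↔2 J2 <3,2,1>
3×2 − 2×2 − 1×1 = 1

M = 1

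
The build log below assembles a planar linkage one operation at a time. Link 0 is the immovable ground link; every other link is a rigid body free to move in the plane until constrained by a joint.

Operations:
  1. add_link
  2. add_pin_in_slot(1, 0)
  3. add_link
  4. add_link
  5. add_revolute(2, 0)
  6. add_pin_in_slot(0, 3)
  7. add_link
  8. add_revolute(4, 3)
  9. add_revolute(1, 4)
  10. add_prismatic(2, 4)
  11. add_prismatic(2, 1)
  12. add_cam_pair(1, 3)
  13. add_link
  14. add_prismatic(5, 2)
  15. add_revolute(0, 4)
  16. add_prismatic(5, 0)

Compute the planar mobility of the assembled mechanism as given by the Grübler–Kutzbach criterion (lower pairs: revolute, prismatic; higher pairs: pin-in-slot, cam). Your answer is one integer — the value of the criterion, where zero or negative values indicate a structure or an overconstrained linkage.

[1;0;0] (link 0 is ground)
L+ [2;0;0]
PS(1,0)∈J2 [2;0;1]
L+ [3;0;1]
L+ [4;0;1]
R(2,0)∈J1 [4;1;1]
PS(0,3)∈J2 [4;1;2]
L+ [5;1;2]
R(4,3)∈J1 [5;2;2]
R(1,4)∈J1 [5;3;2]
P(2,4)∈J1 [5;4;2]
P(2,1)∈J1 [5;5;2]
C(1,3)∈J2 [5;5;3]
L+ [6;5;3]
P(5,2)∈J1 [6;6;3]
R(0,4)∈J1 [6;7;3]
P(5,0)∈J1 [6;8;3]
mobility = 15 − 16 − 3 = -4

M = -4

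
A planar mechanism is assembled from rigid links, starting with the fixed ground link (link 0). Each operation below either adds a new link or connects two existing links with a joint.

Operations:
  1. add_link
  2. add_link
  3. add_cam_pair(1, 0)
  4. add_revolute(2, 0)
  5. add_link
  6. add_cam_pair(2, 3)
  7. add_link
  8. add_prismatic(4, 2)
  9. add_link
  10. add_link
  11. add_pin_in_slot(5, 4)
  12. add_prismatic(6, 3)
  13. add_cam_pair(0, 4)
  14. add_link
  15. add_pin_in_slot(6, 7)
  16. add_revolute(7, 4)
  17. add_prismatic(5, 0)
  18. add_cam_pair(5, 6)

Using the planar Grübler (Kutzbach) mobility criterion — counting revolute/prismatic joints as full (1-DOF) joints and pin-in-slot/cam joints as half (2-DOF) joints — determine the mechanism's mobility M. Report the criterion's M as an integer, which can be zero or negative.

(L,J1,J2)=(1,0,0); link0 fixed
link1: (2,0,0)
link2: (3,0,0)
C 1-0 [J2]: (3,0,1)
R 2-0 [J1]: (3,1,1)
link3: (4,1,1)
C 2-3 [J2]: (4,1,2)
link4: (5,1,2)
P 4-2 [J1]: (5,2,2)
link5: (6,2,2)
link6: (7,2,2)
PS 5-4 [J2]: (7,2,3)
P 6-3 [J1]: (7,3,3)
C 0-4 [J2]: (7,3,4)
link7: (8,3,4)
PS 6-7 [J2]: (8,3,5)
R 7-4 [J1]: (8,4,5)
P 5-0 [J1]: (8,5,5)
C 5-6 [J2]: (8,5,6)
Grübler: 3·7 − 2·5 − 6 = 5

M = 5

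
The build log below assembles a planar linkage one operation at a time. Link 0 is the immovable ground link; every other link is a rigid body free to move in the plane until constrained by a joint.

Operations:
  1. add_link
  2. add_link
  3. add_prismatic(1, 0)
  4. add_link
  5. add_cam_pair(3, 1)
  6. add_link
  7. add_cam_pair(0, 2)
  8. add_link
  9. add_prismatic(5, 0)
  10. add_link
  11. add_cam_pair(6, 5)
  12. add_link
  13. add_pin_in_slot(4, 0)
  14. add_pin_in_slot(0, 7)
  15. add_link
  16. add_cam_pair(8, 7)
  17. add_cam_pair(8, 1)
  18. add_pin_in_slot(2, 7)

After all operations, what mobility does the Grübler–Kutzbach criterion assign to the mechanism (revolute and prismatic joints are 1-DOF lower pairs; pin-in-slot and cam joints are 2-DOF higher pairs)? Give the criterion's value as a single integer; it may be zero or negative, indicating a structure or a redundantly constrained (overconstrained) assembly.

M = 12

L=1 J1=0 J2=0
add link → L=2 J1=0 J2=0
add link → L=3 J1=0 J2=0
P@1,0 dof=1 J1 → L=3 J1=1 J2=0
add link → L=4 J1=1 J2=0
C@3,1 dof=2 J2 → L=4 J1=1 J2=1
add link → L=5 J1=1 J2=1
C@0,2 dof=2 J2 → L=5 J1=1 J2=2
add link → L=6 J1=1 J2=2
P@5,0 dof=1 J1 → L=6 J1=2 J2=2
add link → L=7 J1=2 J2=2
C@6,5 dof=2 J2 → L=7 J1=2 J2=3
add link → L=8 J1=2 J2=3
PS@4,0 dof=2 J2 → L=8 J1=2 J2=4
PS@0,7 dof=2 J2 → L=8 J1=2 J2=5
add link → L=9 J1=2 J2=5
C@8,7 dof=2 J2 → L=9 J1=2 J2=6
C@8,1 dof=2 J2 → L=9 J1=2 J2=7
PS@2,7 dof=2 J2 → L=9 J1=2 J2=8
M=3(L−1)−2J1−J2=3·8−2·2−8=12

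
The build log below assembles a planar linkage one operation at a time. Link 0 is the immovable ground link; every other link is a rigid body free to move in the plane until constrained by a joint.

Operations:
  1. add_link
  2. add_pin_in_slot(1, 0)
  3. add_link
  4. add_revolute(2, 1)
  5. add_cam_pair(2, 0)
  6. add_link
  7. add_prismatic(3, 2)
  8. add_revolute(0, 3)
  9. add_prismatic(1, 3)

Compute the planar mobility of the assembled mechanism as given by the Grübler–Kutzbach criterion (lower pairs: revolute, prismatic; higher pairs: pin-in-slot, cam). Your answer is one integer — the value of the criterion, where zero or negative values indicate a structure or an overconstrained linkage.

[1;0;0] (link 0 is ground)
L+ [2;0;0]
PS(1,0)∈J2 [2;0;1]
L+ [3;0;1]
R(2,1)∈J1 [3;1;1]
C(2,0)∈J2 [3;1;2]
L+ [4;1;2]
P(3,2)∈J1 [4;2;2]
R(0,3)∈J1 [4;3;2]
P(1,3)∈J1 [4;4;2]
mobility = 9 − 8 − 2 = -1

M = -1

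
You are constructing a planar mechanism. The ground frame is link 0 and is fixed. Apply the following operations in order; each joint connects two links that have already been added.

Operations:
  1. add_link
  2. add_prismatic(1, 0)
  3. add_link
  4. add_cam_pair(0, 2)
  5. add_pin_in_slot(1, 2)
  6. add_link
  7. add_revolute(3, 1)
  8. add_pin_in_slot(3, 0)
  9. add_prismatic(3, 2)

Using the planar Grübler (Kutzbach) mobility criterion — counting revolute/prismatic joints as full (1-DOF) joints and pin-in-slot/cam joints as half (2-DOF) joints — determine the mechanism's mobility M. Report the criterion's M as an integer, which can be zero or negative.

[1;0;0] (link 0 is ground)
L+ [2;0;0]
P(1,0)∈J1 [2;1;0]
L+ [3;1;0]
C(0,2)∈J2 [3;1;1]
PS(1,2)∈J2 [3;1;2]
L+ [4;1;2]
R(3,1)∈J1 [4;2;2]
PS(3,0)∈J2 [4;2;3]
P(3,2)∈J1 [4;3;3]
mobility = 9 − 6 − 3 = 0

M = 0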